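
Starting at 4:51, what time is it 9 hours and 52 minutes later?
Starting time: 4:51
Adding 52 minutes to 51 minutes: 51 + 52 = 103 minutes = 1 hour and 43 minutes
Adding 9 hours: 4 + 9 + 1 (carry) = 14 - 12 = 2
Final time: 2:43

Final answer: 2:43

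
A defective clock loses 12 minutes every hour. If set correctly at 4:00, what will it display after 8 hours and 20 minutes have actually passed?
For every 60 true minutes, the faulty clock advances 60 - 12 = 48 minutes.
True elapsed: 8 hours and 20 minutes = 500 minutes.
Faulty clock advances: 500 x 48/60 = 400 minutes (drift: 100 minutes behind).
Shown time: 4:00 + 400 minutes = 10:40.

Final answer: 10:40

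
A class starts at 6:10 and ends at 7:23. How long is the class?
From 6:10 to 7:23:
(7 x 60 + 23) - (6 x 60 + 10) = 443 - 370 = 73 minutes
= 1 hour and 13 minutes

Final answer: 1 hour and 13 minutes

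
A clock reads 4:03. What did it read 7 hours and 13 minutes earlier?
Starting time: 4:03 = 243 total minutes past 12:00
Subtracting: 7 hours and 13 minutes = 433 minutes
243 - 433 = -190 (negative, add 12 hours = 720) = 530 minutes
= 8 hours and 50 minutes past 12:00 = 8:50

Final answer: 8:50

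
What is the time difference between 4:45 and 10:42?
From 4:45 to 10:42:
(10 x 60 + 42) - (4 x 60 + 45) = 642 - 285 = 357 minutes
= 5 hours and 57 minutes

Final answer: 5 hours and 57 minutes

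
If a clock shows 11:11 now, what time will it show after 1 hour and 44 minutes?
Starting time: 11:11
Adding 44 minutes to 11 minutes: 11 + 44 = 55 minutes
Adding 1 hour: 11 + 1 = 12
Final time: 12:55

Final answer: 12:55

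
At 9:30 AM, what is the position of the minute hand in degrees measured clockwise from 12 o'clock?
The minute hand moves 6 degrees per minute.
At 9:30: 30 x 6 = 180 degrees

Final answer: 180 degrees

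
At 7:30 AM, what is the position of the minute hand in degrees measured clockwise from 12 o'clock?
The minute hand moves 6 degrees per minute.
At 7:30: 30 x 6 = 180 degrees

Final answer: 180 degrees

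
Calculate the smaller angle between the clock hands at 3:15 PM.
Hour hand position: 3 x 30 + 15 x 0.5 = 97.5 degrees
Minute hand position: 15 x 6 = 90 degrees
Difference: |97.5 - 90| = 7.5 degrees
The angle between the hands is 7.5 degrees

Final answer: 7.5 degrees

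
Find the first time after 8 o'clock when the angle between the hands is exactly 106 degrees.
At t minutes past 8:00, the hour hand is at 30 x 8 + 0.5t degrees and the minute hand is at 6t degrees.
The smaller angle between them is 106 degrees when |30H - 5.5t| = 106 or |30H - 5.5t| = 254.
With H = 8, solve 30 x 8 - 5.5t = +/- target for each target:
  t = (30 x 8 - 106) / 5.5 = 24.36
  t = (30 x 8 + 106) / 5.5 = 62.91 (outside (0, 60))
  t = (30 x 8 - 254) / 5.5 = -2.55 (outside (0, 60))
  t = (30 x 8 + 254) / 5.5 = 89.82 (outside (0, 60))
Valid solutions in (0, 60): {24.36} minutes.
The first occurrence is t = 24.36 minutes.
The hands form a 106-degree angle at 24.36 minutes past 8:00.

Final answer: 24.36 minutes past 8:00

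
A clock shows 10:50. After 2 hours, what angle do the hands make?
First find the time 2 hours after 10:50.
Total minutes: 10 x 60 + 50 + 2 x 60 + 0 = 770.
770 mod 720 = 50 minutes = 12:50.
Now compute the angle at 12:50:
Hour hand: 0 x 30 + 50 x 0.5 = 25 degrees
Minute hand: 50 x 6 = 300 degrees
Difference: |25 - 300| = 275 degrees
Smaller angle: 360 - 275 = 85 degrees

Final answer: 85 degrees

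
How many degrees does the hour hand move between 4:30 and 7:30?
The hour hand moves 0.5 degrees per minute.
Time elapsed: 7:30 - 4:30 = 180 minutes
Angular displacement: 180 x 0.5 = 90 degrees

Final answer: 90 degrees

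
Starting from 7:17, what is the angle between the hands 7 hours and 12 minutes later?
First find the time 7 hours and 12 minutes after 7:17.
Total minutes: 7 x 60 + 17 + 7 x 60 + 12 = 869.
869 mod 720 = 149 minutes = 2:29.
Now compute the angle at 2:29:
Hour hand: 2 x 30 + 29 x 0.5 = 74.5 degrees
Minute hand: 29 x 6 = 174 degrees
Difference: |74.5 - 174| = 99.5 degrees
The angle is 99.5 degrees

Final answer: 99.5 degrees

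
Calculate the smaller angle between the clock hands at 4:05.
Hour hand position: 4 x 30 + 5 x 0.5 = 122.5 degrees
Minute hand position: 5 x 6 = 30 degrees
Difference: |122.5 - 30| = 92.5 degrees
The angle between the hands is 92.5 degrees

Final answer: 92.5 degrees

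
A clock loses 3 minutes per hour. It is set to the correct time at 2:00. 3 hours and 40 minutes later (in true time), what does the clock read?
For every 60 true minutes, the faulty clock advances 60 - 3 = 57 minutes.
True elapsed: 3 hours and 40 minutes = 220 minutes.
Faulty clock advances: 220 x 57/60 = 209 minutes (drift: 11 minutes behind).
Shown time: 2:00 + 209 minutes = 5:29.

Final answer: 5:29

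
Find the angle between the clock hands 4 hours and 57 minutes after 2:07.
First find the time 4 hours and 57 minutes after 2:07.
Total minutes: 2 x 60 + 7 + 4 x 60 + 57 = 424.
424 mod 720 = 424 minutes = 7:04.
Now compute the angle at 7:04:
Hour hand: 7 x 30 + 4 x 0.5 = 212 degrees
Minute hand: 4 x 6 = 24 degrees
Difference: |212 - 24| = 188 degrees
Smaller angle: 360 - 188 = 172 degrees

Final answer: 172 degrees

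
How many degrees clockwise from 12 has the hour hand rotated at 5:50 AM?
The hour hand moves 30 degrees per hour and 0.5 degrees per minute.
At 5:50: (5) x 30 + 50 x 0.5 = 150 + 25 = 175 degrees

Final answer: 175 degrees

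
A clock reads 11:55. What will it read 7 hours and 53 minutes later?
Starting time: 11:55
Adding 53 minutes to 55 minutes: 55 + 53 = 108 minutes = 1 hour and 48 minutes
Adding 7 hours: 11 + 7 + 1 (carry) = 19 - 12 = 7
Final time: 7:48

Final answer: 7:48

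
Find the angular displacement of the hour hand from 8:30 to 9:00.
The hour hand moves 0.5 degrees per minute.
Time elapsed: 9:00 - 8:30 = 30 minutes
Angular displacement: 30 x 0.5 = 15 degrees

Final answer: 15 degrees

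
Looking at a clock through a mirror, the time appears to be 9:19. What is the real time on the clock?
Reflection across the vertical (12-6) axis maps a hand at angle A degrees to (360 - A) degrees, which sends a reading of T minutes past 12:00 to (720 - T) minutes past 12:00.
Mirror reads 9:19 = 559 minutes past 12:00.
Actual time: (720 - 559) mod 720 = 161 minutes = 2:41.

Final answer: 2:41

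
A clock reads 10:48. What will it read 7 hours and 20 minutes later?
Starting time: 10:48
Adding 20 minutes to 48 minutes: 48 + 20 = 68 minutes = 1 hour and 8 minutes
Adding 7 hours: 10 + 7 + 1 (carry) = 18 - 12 = 6
Final time: 6:08

Final answer: 6:08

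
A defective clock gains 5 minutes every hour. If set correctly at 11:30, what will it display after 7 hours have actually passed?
For every 60 true minutes, the faulty clock advances 60 + 5 = 65 minutes.
True elapsed: 7 hours = 420 minutes.
Faulty clock advances: 420 x 65/60 = 455 minutes (drift: 35 minutes ahead).
Shown time: 11:30 + 455 minutes = 7:05.

Final answer: 7:05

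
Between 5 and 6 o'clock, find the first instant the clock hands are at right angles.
At t minutes past 5:00, the hour hand is at 30 x 5 + 0.5t degrees and the minute hand is at 6t degrees.
The smaller angle between them is 90 degrees when |30H - 5.5t| = 90 or |30H - 5.5t| = 270.
With H = 5, solve 30 x 5 - 5.5t = +/- target for each target:
  t = (30 x 5 - 90) / 5.5 = 10.91
  t = (30 x 5 + 90) / 5.5 = 43.64
  t = (30 x 5 - 270) / 5.5 = -21.82 (outside (0, 60))
  t = (30 x 5 + 270) / 5.5 = 76.36 (outside (0, 60))
Valid solutions in (0, 60): {10.91, 43.64} minutes.
First occurrence: t = 10.91 minutes.
The hands are at right angles at 10.91 minutes past 5:00.

Final answer: 10.91 minutes past 5:00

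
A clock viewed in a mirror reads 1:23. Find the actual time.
Reflection across the vertical (12-6) axis maps a hand at angle A degrees to (360 - A) degrees, which sends a reading of T minutes past 12:00 to (720 - T) minutes past 12:00.
Mirror reads 1:23 = 83 minutes past 12:00.
Actual time: (720 - 83) mod 720 = 637 minutes = 10:37.

Final answer: 10:37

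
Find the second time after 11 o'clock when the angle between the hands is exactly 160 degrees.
At t minutes past 11:00, the hour hand is at 30 x 11 + 0.5t degrees and the minute hand is at 6t degrees.
The smaller angle between them is 160 degrees when |30H - 5.5t| = 160 or |30H - 5.5t| = 200.
With H = 11, solve 30 x 11 - 5.5t = +/- target for each target:
  t = (30 x 11 - 160) / 5.5 = 30.91
  t = (30 x 11 + 160) / 5.5 = 89.09 (outside (0, 60))
  t = (30 x 11 - 200) / 5.5 = 23.64
  t = (30 x 11 + 200) / 5.5 = 96.36 (outside (0, 60))
Valid solutions in (0, 60): {23.64, 30.91} minutes.
The second occurrence is t = 30.91 minutes.
The hands form a 160-degree angle at 30.91 minutes past 11:00.

Final answer: 30.91 minutes past 11:00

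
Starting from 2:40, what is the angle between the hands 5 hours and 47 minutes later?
First find the time 5 hours and 47 minutes after 2:40.
Total minutes: 2 x 60 + 40 + 5 x 60 + 47 = 507.
507 mod 720 = 507 minutes = 8:27.
Now compute the angle at 8:27:
Hour hand: 8 x 30 + 27 x 0.5 = 253.5 degrees
Minute hand: 27 x 6 = 162 degrees
Difference: |253.5 - 162| = 91.5 degrees
The angle is 91.5 degrees

Final answer: 91.5 degrees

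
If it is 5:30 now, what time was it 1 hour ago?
Starting time: 5:30 = 330 total minutes past 12:00
Subtracting: 1 hour = 60 minutes
330 - 60 = 270 minutes
= 4 hours and 30 minutes past 12:00 = 4:30

Final answer: 4:30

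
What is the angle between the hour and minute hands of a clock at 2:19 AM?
Hour hand position: 2 x 30 + 19 x 0.5 = 69.5 degrees
Minute hand position: 19 x 6 = 114 degrees
Difference: |69.5 - 114| = 44.5 degrees
The angle between the hands is 44.5 degrees

Final answer: 44.5 degrees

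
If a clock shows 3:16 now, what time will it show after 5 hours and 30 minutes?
Starting time: 3:16
Adding 30 minutes to 16 minutes: 16 + 30 = 46 minutes
Adding 5 hours: 3 + 5 = 8
Final time: 8:46

Final answer: 8:46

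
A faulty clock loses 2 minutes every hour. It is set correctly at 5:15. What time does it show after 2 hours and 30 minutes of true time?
For every 60 true minutes, the faulty clock advances 60 - 2 = 58 minutes.
True elapsed: 2 hours and 30 minutes = 150 minutes.
Faulty clock advances: 150 x 58/60 = 145 minutes (drift: 5 minutes behind).
Shown time: 5:15 + 145 minutes = 7:40.

Final answer: 7:40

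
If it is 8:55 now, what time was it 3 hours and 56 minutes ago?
Starting time: 8:55 = 535 total minutes past 12:00
Subtracting: 3 hours and 56 minutes = 236 minutes
535 - 236 = 299 minutes
= 4 hours and 59 minutes past 12:00 = 4:59

Final answer: 4:59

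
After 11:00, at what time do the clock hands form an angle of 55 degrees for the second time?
At t minutes past 11:00, the hour hand is at 30 x 11 + 0.5t degrees and the minute hand is at 6t degrees.
The smaller angle between them is 55 degrees when |30H - 5.5t| = 55 or |30H - 5.5t| = 305.
With H = 11, solve 30 x 11 - 5.5t = +/- target for each target:
  t = (30 x 11 - 55) / 5.5 = 50
  t = (30 x 11 + 55) / 5.5 = 70 (outside (0, 60))
  t = (30 x 11 - 305) / 5.5 = 4.55
  t = (30 x 11 + 305) / 5.5 = 115.45 (outside (0, 60))
Valid solutions in (0, 60): {4.55, 50} minutes.
The second occurrence is t = 50 minutes.
The hands form a 55-degree angle at 50 minutes past 11:00.

Final answer: 50 minutes past 11:00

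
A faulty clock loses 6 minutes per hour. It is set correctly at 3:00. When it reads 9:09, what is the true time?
For every 60 true minutes, the faulty clock advances 54 minutes, so 1 faulty-clock minute corresponds to 60/54 true minutes.
From 3:00 to 9:09 on the faulty dial is 369 minutes.
True elapsed: 369 x 60/54 = 410 minutes = 6 hours and 50 minutes.
True time: 3:00 + 6 hours and 50 minutes = 9:50.

Final answer: 9:50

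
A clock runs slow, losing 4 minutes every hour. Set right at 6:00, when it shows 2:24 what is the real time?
For every 60 true minutes, the faulty clock advances 56 minutes, so 1 faulty-clock minute corresponds to 60/56 true minutes.
From 6:00 to 2:24 on the faulty dial is 504 minutes.
True elapsed: 504 x 60/56 = 540 minutes = 9 hours.
True time: 6:00 + 9 hours = 3:00.

Final answer: 3:00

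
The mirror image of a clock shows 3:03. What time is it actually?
Reflection across the vertical (12-6) axis maps a hand at angle A degrees to (360 - A) degrees, which sends a reading of T minutes past 12:00 to (720 - T) minutes past 12:00.
Mirror reads 3:03 = 183 minutes past 12:00.
Actual time: (720 - 183) mod 720 = 537 minutes = 8:57.

Final answer: 8:57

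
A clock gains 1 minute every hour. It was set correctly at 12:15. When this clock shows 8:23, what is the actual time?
For every 60 true minutes, the faulty clock advances 61 minutes, so 1 faulty-clock minute corresponds to 60/61 true minutes.
From 12:15 to 8:23 on the faulty dial is 488 minutes.
True elapsed: 488 x 60/61 = 480 minutes = 8 hours.
True time: 12:15 + 8 hours = 8:15.

Final answer: 8:15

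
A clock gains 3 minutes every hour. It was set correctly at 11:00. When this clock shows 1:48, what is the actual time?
For every 60 true minutes, the faulty clock advances 63 minutes, so 1 faulty-clock minute corresponds to 60/63 true minutes.
From 11:00 to 1:48 on the faulty dial is 168 minutes.
True elapsed: 168 x 60/63 = 160 minutes = 2 hours and 40 minutes.
True time: 11:00 + 2 hours and 40 minutes = 1:40.

Final answer: 1:40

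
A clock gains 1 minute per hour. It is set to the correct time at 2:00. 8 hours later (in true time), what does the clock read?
For every 60 true minutes, the faulty clock advances 60 + 1 = 61 minutes.
True elapsed: 8 hours = 480 minutes.
Faulty clock advances: 480 x 61/60 = 488 minutes (drift: 8 minutes ahead).
Shown time: 2:00 + 488 minutes = 10:08.

Final answer: 10:08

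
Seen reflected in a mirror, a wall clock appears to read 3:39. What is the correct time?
Reflection across the vertical (12-6) axis maps a hand at angle A degrees to (360 - A) degrees, which sends a reading of T minutes past 12:00 to (720 - T) minutes past 12:00.
Mirror reads 3:39 = 219 minutes past 12:00.
Actual time: (720 - 219) mod 720 = 501 minutes = 8:21.

Final answer: 8:21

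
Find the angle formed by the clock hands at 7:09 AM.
Hour hand position: 7 x 30 + 9 x 0.5 = 214.5 degrees
Minute hand position: 9 x 6 = 54 degrees
Difference: |214.5 - 54| = 160.5 degrees
The angle between the hands is 160.5 degrees

Final answer: 160.5 degrees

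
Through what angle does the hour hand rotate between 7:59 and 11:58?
The hour hand moves 0.5 degrees per minute.
Time elapsed: 11:58 - 7:59 = 239 minutes
Angular displacement: 239 x 0.5 = 119.5 degrees

Final answer: 119.5 degrees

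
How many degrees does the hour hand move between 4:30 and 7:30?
The hour hand moves 0.5 degrees per minute.
Time elapsed: 7:30 - 4:30 = 180 minutes
Angular displacement: 180 x 0.5 = 90 degrees

Final answer: 90 degrees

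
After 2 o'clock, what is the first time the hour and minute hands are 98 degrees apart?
At t minutes past 2:00, the hour hand is at 30 x 2 + 0.5t degrees and the minute hand is at 6t degrees.
The smaller angle between them is 98 degrees when |30H - 5.5t| = 98 or |30H - 5.5t| = 262.
With H = 2, solve 30 x 2 - 5.5t = +/- target for each target:
  t = (30 x 2 - 98) / 5.5 = -6.91 (outside (0, 60))
  t = (30 x 2 + 98) / 5.5 = 28.73
  t = (30 x 2 - 262) / 5.5 = -36.73 (outside (0, 60))
  t = (30 x 2 + 262) / 5.5 = 58.55
Valid solutions in (0, 60): {28.73, 58.55} minutes.
The first occurrence is t = 28.73 minutes.
The hands form a 98-degree angle at 28.73 minutes past 2:00.

Final answer: 28.73 minutes past 2:00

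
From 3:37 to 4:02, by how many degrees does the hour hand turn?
The hour hand moves 0.5 degrees per minute.
Time elapsed: 4:02 - 3:37 = 25 minutes
Angular displacement: 25 x 0.5 = 12.5 degrees

Final answer: 12.5 degrees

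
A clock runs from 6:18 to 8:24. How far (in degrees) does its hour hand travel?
The hour hand moves 0.5 degrees per minute.
Time elapsed: 8:24 - 6:18 = 126 minutes
Angular displacement: 126 x 0.5 = 63 degrees

Final answer: 63 degrees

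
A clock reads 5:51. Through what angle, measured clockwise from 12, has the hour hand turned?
The hour hand moves 30 degrees per hour and 0.5 degrees per minute.
At 5:51: (5) x 30 + 51 x 0.5 = 150 + 25.5 = 175.5 degrees

Final answer: 175.5 degrees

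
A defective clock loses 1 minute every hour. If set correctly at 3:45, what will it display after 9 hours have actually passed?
For every 60 true minutes, the faulty clock advances 60 - 1 = 59 minutes.
True elapsed: 9 hours = 540 minutes.
Faulty clock advances: 540 x 59/60 = 531 minutes (drift: 9 minutes behind).
Shown time: 3:45 + 531 minutes = 12:36.

Final answer: 12:36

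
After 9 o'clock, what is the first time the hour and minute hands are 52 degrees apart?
At t minutes past 9:00, the hour hand is at 30 x 9 + 0.5t degrees and the minute hand is at 6t degrees.
The smaller angle between them is 52 degrees when |30H - 5.5t| = 52 or |30H - 5.5t| = 308.
With H = 9, solve 30 x 9 - 5.5t = +/- target for each target:
  t = (30 x 9 - 52) / 5.5 = 39.64
  t = (30 x 9 + 52) / 5.5 = 58.55
  t = (30 x 9 - 308) / 5.5 = -6.91 (outside (0, 60))
  t = (30 x 9 + 308) / 5.5 = 105.09 (outside (0, 60))
Valid solutions in (0, 60): {39.64, 58.55} minutes.
The first occurrence is t = 39.64 minutes.
The hands form a 52-degree angle at 39.64 minutes past 9:00.

Final answer: 39.64 minutes past 9:00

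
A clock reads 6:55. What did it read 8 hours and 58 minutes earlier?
Starting time: 6:55 = 415 total minutes past 12:00
Subtracting: 8 hours and 58 minutes = 538 minutes
415 - 538 = -123 (negative, add 12 hours = 720) = 597 minutes
= 9 hours and 57 minutes past 12:00 = 9:57

Final answer: 9:57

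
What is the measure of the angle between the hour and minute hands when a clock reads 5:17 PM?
Hour hand position: 5 x 30 + 17 x 0.5 = 158.5 degrees
Minute hand position: 17 x 6 = 102 degrees
Difference: |158.5 - 102| = 56.5 degrees
The angle between the hands is 56.5 degrees

Final answer: 56.5 degrees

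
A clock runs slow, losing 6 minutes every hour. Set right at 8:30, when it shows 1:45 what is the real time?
For every 60 true minutes, the faulty clock advances 54 minutes, so 1 faulty-clock minute corresponds to 60/54 true minutes.
From 8:30 to 1:45 on the faulty dial is 315 minutes.
True elapsed: 315 x 60/54 = 350 minutes = 5 hours and 50 minutes.
True time: 8:30 + 5 hours and 50 minutes = 2:20.

Final answer: 2:20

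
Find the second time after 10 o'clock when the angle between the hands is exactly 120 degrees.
At t minutes past 10:00, the hour hand is at 30 x 10 + 0.5t degrees and the minute hand is at 6t degrees.
The smaller angle between them is 120 degrees when |30H - 5.5t| = 120 or |30H - 5.5t| = 240.
With H = 10, solve 30 x 10 - 5.5t = +/- target for each target:
  t = (30 x 10 - 120) / 5.5 = 32.73
  t = (30 x 10 + 120) / 5.5 = 76.36 (outside (0, 60))
  t = (30 x 10 - 240) / 5.5 = 10.91
  t = (30 x 10 + 240) / 5.5 = 98.18 (outside (0, 60))
Valid solutions in (0, 60): {10.91, 32.73} minutes.
The second occurrence is t = 32.73 minutes.
The hands form a 120-degree angle at 32.73 minutes past 10:00.

Final answer: 32.73 minutes past 10:00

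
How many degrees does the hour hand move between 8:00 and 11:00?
The hour hand moves 0.5 degrees per minute.
Time elapsed: 11:00 - 8:00 = 180 minutes
Angular displacement: 180 x 0.5 = 90 degrees

Final answer: 90 degrees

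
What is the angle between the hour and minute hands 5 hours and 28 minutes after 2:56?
First find the time 5 hours and 28 minutes after 2:56.
Total minutes: 2 x 60 + 56 + 5 x 60 + 28 = 504.
504 mod 720 = 504 minutes = 8:24.
Now compute the angle at 8:24:
Hour hand: 8 x 30 + 24 x 0.5 = 252 degrees
Minute hand: 24 x 6 = 144 degrees
Difference: |252 - 144| = 108 degrees
The angle is 108 degrees

Final answer: 108 degrees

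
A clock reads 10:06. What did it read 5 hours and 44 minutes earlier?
Starting time: 10:06 = 606 total minutes past 12:00
Subtracting: 5 hours and 44 minutes = 344 minutes
606 - 344 = 262 minutes
= 4 hours and 22 minutes past 12:00 = 4:22

Final answer: 4:22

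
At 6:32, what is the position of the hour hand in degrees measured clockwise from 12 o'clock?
The hour hand moves 30 degrees per hour and 0.5 degrees per minute.
At 6:32: (6) x 30 + 32 x 0.5 = 180 + 16 = 196 degrees

Final answer: 196 degrees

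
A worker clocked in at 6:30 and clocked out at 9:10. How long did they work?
From 6:30 to 9:10:
(9 x 60 + 10) - (6 x 60 + 30) = 550 - 390 = 160 minutes
= 2 hours and 40 minutes

Final answer: 2 hours and 40 minutes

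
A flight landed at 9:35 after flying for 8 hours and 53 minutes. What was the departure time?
Starting time: 9:35 = 575 total minutes past 12:00
Subtracting: 8 hours and 53 minutes = 533 minutes
575 - 533 = 42 minutes
= 42 minutes past 12:00 = 12:42

Final answer: 12:42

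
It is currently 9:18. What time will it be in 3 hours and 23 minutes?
Starting time: 9:18
Adding 23 minutes to 18 minutes: 18 + 23 = 41 minutes
Adding 3 hours: 9 + 3 = 12
Final time: 12:41

Final answer: 12:41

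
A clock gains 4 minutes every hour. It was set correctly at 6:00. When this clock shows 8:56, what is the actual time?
For every 60 true minutes, the faulty clock advances 64 minutes, so 1 faulty-clock minute corresponds to 60/64 true minutes.
From 6:00 to 8:56 on the faulty dial is 176 minutes.
True elapsed: 176 x 60/64 = 165 minutes = 2 hours and 45 minutes.
True time: 6:00 + 2 hours and 45 minutes = 8:45.

Final answer: 8:45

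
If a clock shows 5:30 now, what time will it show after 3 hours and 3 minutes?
Starting time: 5:30
Adding 3 minutes to 30 minutes: 30 + 3 = 33 minutes
Adding 3 hours: 5 + 3 = 8
Final time: 8:33

Final answer: 8:33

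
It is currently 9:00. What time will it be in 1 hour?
Starting time: 9:00
Adding 0 minutes to 0 minutes: 0 + 0 = 0 minutes
Adding 1 hour: 9 + 1 = 10
Final time: 10:00

Final answer: 10:00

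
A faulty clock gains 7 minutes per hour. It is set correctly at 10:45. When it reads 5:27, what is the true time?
For every 60 true minutes, the faulty clock advances 67 minutes, so 1 faulty-clock minute corresponds to 60/67 true minutes.
From 10:45 to 5:27 on the faulty dial is 402 minutes.
True elapsed: 402 x 60/67 = 360 minutes = 6 hours.
True time: 10:45 + 6 hours = 4:45.

Final answer: 4:45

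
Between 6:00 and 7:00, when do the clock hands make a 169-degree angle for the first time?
At t minutes past 6:00, the hour hand is at 30 x 6 + 0.5t degrees and the minute hand is at 6t degrees.
The smaller angle between them is 169 degrees when |30H - 5.5t| = 169 or |30H - 5.5t| = 191.
With H = 6, solve 30 x 6 - 5.5t = +/- target for each target:
  t = (30 x 6 - 169) / 5.5 = 2
  t = (30 x 6 + 169) / 5.5 = 63.45 (outside (0, 60))
  t = (30 x 6 - 191) / 5.5 = -2 (outside (0, 60))
  t = (30 x 6 + 191) / 5.5 = 67.45 (outside (0, 60))
Valid solutions in (0, 60): {2} minutes.
The first occurrence is t = 2 minutes.
The hands form a 169-degree angle at 2 minutes past 6:00.

Final answer: 2 minutes past 6:00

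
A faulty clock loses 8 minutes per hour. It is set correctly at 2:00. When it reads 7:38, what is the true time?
For every 60 true minutes, the faulty clock advances 52 minutes, so 1 faulty-clock minute corresponds to 60/52 true minutes.
From 2:00 to 7:38 on the faulty dial is 338 minutes.
True elapsed: 338 x 60/52 = 390 minutes = 6 hours and 30 minutes.
True time: 2:00 + 6 hours and 30 minutes = 8:30.

Final answer: 8:30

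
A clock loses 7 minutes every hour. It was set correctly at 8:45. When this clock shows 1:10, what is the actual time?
For every 60 true minutes, the faulty clock advances 53 minutes, so 1 faulty-clock minute corresponds to 60/53 true minutes.
From 8:45 to 1:10 on the faulty dial is 265 minutes.
True elapsed: 265 x 60/53 = 300 minutes = 5 hours.
True time: 8:45 + 5 hours = 1:45.

Final answer: 1:45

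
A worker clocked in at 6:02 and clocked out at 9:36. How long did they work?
From 6:02 to 9:36:
(9 x 60 + 36) - (6 x 60 + 2) = 576 - 362 = 214 minutes
= 3 hours and 34 minutes

Final answer: 3 hours and 34 minutes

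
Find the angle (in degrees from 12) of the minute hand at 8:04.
The minute hand moves 6 degrees per minute.
At 8:04: 4 x 6 = 24 degrees

Final answer: 24 degrees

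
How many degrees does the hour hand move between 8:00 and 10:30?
The hour hand moves 0.5 degrees per minute.
Time elapsed: 10:30 - 8:00 = 150 minutes
Angular displacement: 150 x 0.5 = 75 degrees

Final answer: 75 degrees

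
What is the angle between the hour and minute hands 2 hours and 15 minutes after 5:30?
First find the time 2 hours and 15 minutes after 5:30.
Total minutes: 5 x 60 + 30 + 2 x 60 + 15 = 465.
465 mod 720 = 465 minutes = 7:45.
Now compute the angle at 7:45:
Hour hand: 7 x 30 + 45 x 0.5 = 232.5 degrees
Minute hand: 45 x 6 = 270 degrees
Difference: |232.5 - 270| = 37.5 degrees
The angle is 37.5 degrees

Final answer: 37.5 degrees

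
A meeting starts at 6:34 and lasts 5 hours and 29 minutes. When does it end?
Starting time: 6:34
Adding 29 minutes to 34 minutes: 34 + 29 = 63 minutes = 1 hour and 3 minutes
Adding 5 hours: 6 + 5 + 1 (carry) = 12
Final time: 12:03

Final answer: 12:03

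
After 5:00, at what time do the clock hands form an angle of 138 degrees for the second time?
At t minutes past 5:00, the hour hand is at 30 x 5 + 0.5t degrees and the minute hand is at 6t degrees.
The smaller angle between them is 138 degrees when |30H - 5.5t| = 138 or |30H - 5.5t| = 222.
With H = 5, solve 30 x 5 - 5.5t = +/- target for each target:
  t = (30 x 5 - 138) / 5.5 = 2.18
  t = (30 x 5 + 138) / 5.5 = 52.36
  t = (30 x 5 - 222) / 5.5 = -13.09 (outside (0, 60))
  t = (30 x 5 + 222) / 5.5 = 67.64 (outside (0, 60))
Valid solutions in (0, 60): {2.18, 52.36} minutes.
The second occurrence is t = 52.36 minutes.
The hands form a 138-degree angle at 52.36 minutes past 5:00.

Final answer: 52.36 minutes past 5:00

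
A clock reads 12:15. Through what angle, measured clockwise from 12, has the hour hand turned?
The hour hand moves 30 degrees per hour and 0.5 degrees per minute.
At 12:15: (0) x 30 + 15 x 0.5 = 0 + 7.5 = 7.5 degrees

Final answer: 7.5 degrees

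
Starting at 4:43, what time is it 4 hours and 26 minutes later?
Starting time: 4:43
Adding 26 minutes to 43 minutes: 43 + 26 = 69 minutes = 1 hour and 9 minutes
Adding 4 hours: 4 + 4 + 1 (carry) = 9
Final time: 9:09

Final answer: 9:09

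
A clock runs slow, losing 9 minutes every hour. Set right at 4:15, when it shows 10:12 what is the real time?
For every 60 true minutes, the faulty clock advances 51 minutes, so 1 faulty-clock minute corresponds to 60/51 true minutes.
From 4:15 to 10:12 on the faulty dial is 357 minutes.
True elapsed: 357 x 60/51 = 420 minutes = 7 hours.
True time: 4:15 + 7 hours = 11:15.

Final answer: 11:15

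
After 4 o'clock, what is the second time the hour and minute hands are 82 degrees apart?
At t minutes past 4:00, the hour hand is at 30 x 4 + 0.5t degrees and the minute hand is at 6t degrees.
The smaller angle between them is 82 degrees when |30H - 5.5t| = 82 or |30H - 5.5t| = 278.
With H = 4, solve 30 x 4 - 5.5t = +/- target for each target:
  t = (30 x 4 - 82) / 5.5 = 6.91
  t = (30 x 4 + 82) / 5.5 = 36.73
  t = (30 x 4 - 278) / 5.5 = -28.73 (outside (0, 60))
  t = (30 x 4 + 278) / 5.5 = 72.36 (outside (0, 60))
Valid solutions in (0, 60): {6.91, 36.73} minutes.
The second occurrence is t = 36.73 minutes.
The hands form a 82-degree angle at 36.73 minutes past 4:00.

Final answer: 36.73 minutes past 4:00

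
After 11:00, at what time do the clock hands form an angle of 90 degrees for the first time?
At t minutes past 11:00, the hour hand is at 30 x 11 + 0.5t degrees and the minute hand is at 6t degrees.
The smaller angle between them is 90 degrees when |30H - 5.5t| = 90 or |30H - 5.5t| = 270.
With H = 11, solve 30 x 11 - 5.5t = +/- target for each target:
  t = (30 x 11 - 90) / 5.5 = 43.64
  t = (30 x 11 + 90) / 5.5 = 76.36 (outside (0, 60))
  t = (30 x 11 - 270) / 5.5 = 10.91
  t = (30 x 11 + 270) / 5.5 = 109.09 (outside (0, 60))
Valid solutions in (0, 60): {10.91, 43.64} minutes.
The first occurrence is t = 10.91 minutes.
The hands form a 90-degree angle at 10.91 minutes past 11:00.

Final answer: 10.91 minutes past 11:00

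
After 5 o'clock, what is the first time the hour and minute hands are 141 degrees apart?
At t minutes past 5:00, the hour hand is at 30 x 5 + 0.5t degrees and the minute hand is at 6t degrees.
The smaller angle between them is 141 degrees when |30H - 5.5t| = 141 or |30H - 5.5t| = 219.
With H = 5, solve 30 x 5 - 5.5t = +/- target for each target:
  t = (30 x 5 - 141) / 5.5 = 1.64
  t = (30 x 5 + 141) / 5.5 = 52.91
  t = (30 x 5 - 219) / 5.5 = -12.55 (outside (0, 60))
  t = (30 x 5 + 219) / 5.5 = 67.09 (outside (0, 60))
Valid solutions in (0, 60): {1.64, 52.91} minutes.
The first occurrence is t = 1.64 minutes.
The hands form a 141-degree angle at 1.64 minutes past 5:00.

Final answer: 1.64 minutes past 5:00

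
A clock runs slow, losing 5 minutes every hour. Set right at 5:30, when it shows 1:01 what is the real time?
For every 60 true minutes, the faulty clock advances 55 minutes, so 1 faulty-clock minute corresponds to 60/55 true minutes.
From 5:30 to 1:01 on the faulty dial is 451 minutes.
True elapsed: 451 x 60/55 = 492 minutes = 8 hours and 12 minutes.
True time: 5:30 + 8 hours and 12 minutes = 1:42.

Final answer: 1:42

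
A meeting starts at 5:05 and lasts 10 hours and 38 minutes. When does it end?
Starting time: 5:05
Adding 38 minutes to 5 minutes: 5 + 38 = 43 minutes
Adding 10 hours: 5 + 10 = 15 - 12 = 3
Final time: 3:43

Final answer: 3:43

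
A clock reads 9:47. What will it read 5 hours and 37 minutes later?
Starting time: 9:47
Adding 37 minutes to 47 minutes: 47 + 37 = 84 minutes = 1 hour and 24 minutes
Adding 5 hours: 9 + 5 + 1 (carry) = 15 - 12 = 3
Final time: 3:24

Final answer: 3:24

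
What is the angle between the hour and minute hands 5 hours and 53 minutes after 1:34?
First find the time 5 hours and 53 minutes after 1:34.
Total minutes: 1 x 60 + 34 + 5 x 60 + 53 = 447.
447 mod 720 = 447 minutes = 7:27.
Now compute the angle at 7:27:
Hour hand: 7 x 30 + 27 x 0.5 = 223.5 degrees
Minute hand: 27 x 6 = 162 degrees
Difference: |223.5 - 162| = 61.5 degrees
The angle is 61.5 degrees

Final answer: 61.5 degrees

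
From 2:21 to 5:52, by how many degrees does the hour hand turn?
The hour hand moves 0.5 degrees per minute.
Time elapsed: 5:52 - 2:21 = 211 minutes
Angular displacement: 211 x 0.5 = 105.5 degrees

Final answer: 105.5 degrees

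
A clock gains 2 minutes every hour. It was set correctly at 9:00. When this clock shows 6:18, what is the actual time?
For every 60 true minutes, the faulty clock advances 62 minutes, so 1 faulty-clock minute corresponds to 60/62 true minutes.
From 9:00 to 6:18 on the faulty dial is 558 minutes.
True elapsed: 558 x 60/62 = 540 minutes = 9 hours.
True time: 9:00 + 9 hours = 6:00.

Final answer: 6:00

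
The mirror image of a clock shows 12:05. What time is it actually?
Reflection across the vertical (12-6) axis maps a hand at angle A degrees to (360 - A) degrees, which sends a reading of T minutes past 12:00 to (720 - T) minutes past 12:00.
Mirror reads 12:05 = 5 minutes past 12:00.
Actual time: (720 - 5) mod 720 = 715 minutes = 11:55.

Final answer: 11:55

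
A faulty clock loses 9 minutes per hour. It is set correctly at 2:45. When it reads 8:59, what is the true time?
For every 60 true minutes, the faulty clock advances 51 minutes, so 1 faulty-clock minute corresponds to 60/51 true minutes.
From 2:45 to 8:59 on the faulty dial is 374 minutes.
True elapsed: 374 x 60/51 = 440 minutes = 7 hours and 20 minutes.
True time: 2:45 + 7 hours and 20 minutes = 10:05.

Final answer: 10:05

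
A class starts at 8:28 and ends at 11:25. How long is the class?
From 8:28 to 11:25:
(11 x 60 + 25) - (8 x 60 + 28) = 685 - 508 = 177 minutes
= 2 hours and 57 minutes

Final answer: 2 hours and 57 minutes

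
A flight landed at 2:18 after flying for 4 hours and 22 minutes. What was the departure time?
Starting time: 2:18 = 138 total minutes past 12:00
Subtracting: 4 hours and 22 minutes = 262 minutes
138 - 262 = -124 (negative, add 12 hours = 720) = 596 minutes
= 9 hours and 56 minutes past 12:00 = 9:56

Final answer: 9:56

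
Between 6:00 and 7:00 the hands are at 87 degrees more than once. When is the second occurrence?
At t minutes past 6:00, the hour hand is at 30 x 6 + 0.5t degrees and the minute hand is at 6t degrees.
The smaller angle between them is 87 degrees when |30H - 5.5t| = 87 or |30H - 5.5t| = 273.
With H = 6, solve 30 x 6 - 5.5t = +/- target for each target:
  t = (30 x 6 - 87) / 5.5 = 16.91
  t = (30 x 6 + 87) / 5.5 = 48.55
  t = (30 x 6 - 273) / 5.5 = -16.91 (outside (0, 60))
  t = (30 x 6 + 273) / 5.5 = 82.36 (outside (0, 60))
Valid solutions in (0, 60): {16.91, 48.55} minutes.
The second occurrence is t = 48.55 minutes.
The hands form a 87-degree angle at 48.55 minutes past 6:00.

Final answer: 48.55 minutes past 6:00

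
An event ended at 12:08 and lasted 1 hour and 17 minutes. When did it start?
Starting time: 12:08 = 8 total minutes past 12:00
Subtracting: 1 hour and 17 minutes = 77 minutes
8 - 77 = -69 (negative, add 12 hours = 720) = 651 minutes
= 10 hours and 51 minutes past 12:00 = 10:51

Final answer: 10:51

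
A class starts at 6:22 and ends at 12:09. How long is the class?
From 6:22 to 12:09:
(12 x 60 + 9) - (6 x 60 + 22) = 729 - 382 = 347 minutes
= 5 hours and 47 minutes

Final answer: 5 hours and 47 minutes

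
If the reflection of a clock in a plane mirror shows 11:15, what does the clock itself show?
Reflection across the vertical (12-6) axis maps a hand at angle A degrees to (360 - A) degrees, which sends a reading of T minutes past 12:00 to (720 - T) minutes past 12:00.
Mirror reads 11:15 = 675 minutes past 12:00.
Actual time: (720 - 675) mod 720 = 45 minutes = 12:45.

Final answer: 12:45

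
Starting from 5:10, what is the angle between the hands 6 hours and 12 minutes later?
First find the time 6 hours and 12 minutes after 5:10.
Total minutes: 5 x 60 + 10 + 6 x 60 + 12 = 682.
682 mod 720 = 682 minutes = 11:22.
Now compute the angle at 11:22:
Hour hand: 11 x 30 + 22 x 0.5 = 341 degrees
Minute hand: 22 x 6 = 132 degrees
Difference: |341 - 132| = 209 degrees
Smaller angle: 360 - 209 = 151 degrees

Final answer: 151 degrees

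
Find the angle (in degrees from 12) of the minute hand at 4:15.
The minute hand moves 6 degrees per minute.
At 4:15: 15 x 6 = 90 degrees

Final answer: 90 degrees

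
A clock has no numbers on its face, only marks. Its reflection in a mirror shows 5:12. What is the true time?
Reflection across the vertical (12-6) axis maps a hand at angle A degrees to (360 - A) degrees, which sends a reading of T minutes past 12:00 to (720 - T) minutes past 12:00.
Mirror reads 5:12 = 312 minutes past 12:00.
Actual time: (720 - 312) mod 720 = 408 minutes = 6:48.

Final answer: 6:48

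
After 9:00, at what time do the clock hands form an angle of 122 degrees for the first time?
At t minutes past 9:00, the hour hand is at 30 x 9 + 0.5t degrees and the minute hand is at 6t degrees.
The smaller angle between them is 122 degrees when |30H - 5.5t| = 122 or |30H - 5.5t| = 238.
With H = 9, solve 30 x 9 - 5.5t = +/- target for each target:
  t = (30 x 9 - 122) / 5.5 = 26.91
  t = (30 x 9 + 122) / 5.5 = 71.27 (outside (0, 60))
  t = (30 x 9 - 238) / 5.5 = 5.82
  t = (30 x 9 + 238) / 5.5 = 92.36 (outside (0, 60))
Valid solutions in (0, 60): {5.82, 26.91} minutes.
The first occurrence is t = 5.82 minutes.
The hands form a 122-degree angle at 5.82 minutes past 9:00.

Final answer: 5.82 minutes past 9:00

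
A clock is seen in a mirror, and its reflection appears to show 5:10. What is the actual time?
Reflection across the vertical (12-6) axis maps a hand at angle A degrees to (360 - A) degrees, which sends a reading of T minutes past 12:00 to (720 - T) minutes past 12:00.
Mirror reads 5:10 = 310 minutes past 12:00.
Actual time: (720 - 310) mod 720 = 410 minutes = 6:50.

Final answer: 6:50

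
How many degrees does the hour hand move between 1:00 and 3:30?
The hour hand moves 0.5 degrees per minute.
Time elapsed: 3:30 - 1:00 = 150 minutes
Angular displacement: 150 x 0.5 = 75 degrees

Final answer: 75 degrees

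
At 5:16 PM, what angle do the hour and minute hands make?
Hour hand position: 5 x 30 + 16 x 0.5 = 158 degrees
Minute hand position: 16 x 6 = 96 degrees
Difference: |158 - 96| = 62 degrees
The angle between the hands is 62 degrees

Final answer: 62 degrees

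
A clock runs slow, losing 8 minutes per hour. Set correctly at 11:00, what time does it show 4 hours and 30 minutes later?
For every 60 true minutes, the faulty clock advances 60 - 8 = 52 minutes.
True elapsed: 4 hours and 30 minutes = 270 minutes.
Faulty clock advances: 270 x 52/60 = 234 minutes (drift: 36 minutes behind).
Shown time: 11:00 + 234 minutes = 2:54.

Final answer: 2:54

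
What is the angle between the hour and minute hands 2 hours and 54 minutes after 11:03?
First find the time 2 hours and 54 minutes after 11:03.
Total minutes: 11 x 60 + 3 + 2 x 60 + 54 = 837.
837 mod 720 = 117 minutes = 1:57.
Now compute the angle at 1:57:
Hour hand: 1 x 30 + 57 x 0.5 = 58.5 degrees
Minute hand: 57 x 6 = 342 degrees
Difference: |58.5 - 342| = 283.5 degrees
Smaller angle: 360 - 283.5 = 76.5 degrees

Final answer: 76.5 degrees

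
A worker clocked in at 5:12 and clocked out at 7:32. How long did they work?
From 5:12 to 7:32:
(7 x 60 + 32) - (5 x 60 + 12) = 452 - 312 = 140 minutes
= 2 hours and 20 minutes

Final answer: 2 hours and 20 minutes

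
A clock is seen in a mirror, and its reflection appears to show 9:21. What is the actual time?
Reflection across the vertical (12-6) axis maps a hand at angle A degrees to (360 - A) degrees, which sends a reading of T minutes past 12:00 to (720 - T) minutes past 12:00.
Mirror reads 9:21 = 561 minutes past 12:00.
Actual time: (720 - 561) mod 720 = 159 minutes = 2:39.

Final answer: 2:39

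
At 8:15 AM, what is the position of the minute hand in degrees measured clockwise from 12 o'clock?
The minute hand moves 6 degrees per minute.
At 8:15: 15 x 6 = 90 degrees

Final answer: 90 degrees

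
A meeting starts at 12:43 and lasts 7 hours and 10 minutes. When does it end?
Starting time: 12:43
Adding 10 minutes to 43 minutes: 43 + 10 = 53 minutes
Adding 7 hours: 12 + 7 = 19 - 12 = 7
Final time: 7:53

Final answer: 7:53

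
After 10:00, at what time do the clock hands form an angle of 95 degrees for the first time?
At t minutes past 10:00, the hour hand is at 30 x 10 + 0.5t degrees and the minute hand is at 6t degrees.
The smaller angle between them is 95 degrees when |30H - 5.5t| = 95 or |30H - 5.5t| = 265.
With H = 10, solve 30 x 10 - 5.5t = +/- target for each target:
  t = (30 x 10 - 95) / 5.5 = 37.27
  t = (30 x 10 + 95) / 5.5 = 71.82 (outside (0, 60))
  t = (30 x 10 - 265) / 5.5 = 6.36
  t = (30 x 10 + 265) / 5.5 = 102.73 (outside (0, 60))
Valid solutions in (0, 60): {6.36, 37.27} minutes.
The first occurrence is t = 6.36 minutes.
The hands form a 95-degree angle at 6.36 minutes past 10:00.

Final answer: 6.36 minutes past 10:00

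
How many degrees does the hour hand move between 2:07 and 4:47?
The hour hand moves 0.5 degrees per minute.
Time elapsed: 4:47 - 2:07 = 160 minutes
Angular displacement: 160 x 0.5 = 80 degrees

Final answer: 80 degrees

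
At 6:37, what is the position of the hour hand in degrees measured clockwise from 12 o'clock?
The hour hand moves 30 degrees per hour and 0.5 degrees per minute.
At 6:37: (6) x 30 + 37 x 0.5 = 180 + 18.5 = 198.5 degrees

Final answer: 198.5 degrees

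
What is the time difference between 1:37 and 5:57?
From 1:37 to 5:57:
(5 x 60 + 57) - (1 x 60 + 37) = 357 - 97 = 260 minutes
= 4 hours and 20 minutes

Final answer: 4 hours and 20 minutes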